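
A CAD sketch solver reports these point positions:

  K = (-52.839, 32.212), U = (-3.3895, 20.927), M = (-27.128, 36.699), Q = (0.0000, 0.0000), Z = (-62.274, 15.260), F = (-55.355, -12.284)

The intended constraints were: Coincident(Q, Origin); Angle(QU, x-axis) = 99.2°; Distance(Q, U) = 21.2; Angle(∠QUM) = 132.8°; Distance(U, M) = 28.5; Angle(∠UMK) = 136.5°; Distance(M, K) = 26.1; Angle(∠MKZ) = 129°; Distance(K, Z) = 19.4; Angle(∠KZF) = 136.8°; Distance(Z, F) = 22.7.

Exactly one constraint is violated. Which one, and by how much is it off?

Distance(Z, F) = 22.7 — off by 5.70.

Q = (0.00, 0.00) ✓; QU at 99.20° ✓; |QU| = 21.20 ✓; ∠QUM = 132.8° ✓; |UM| = 28.50 ✓; ∠UMK = 136.5° ✓; |MK| = 26.10 ✓; ∠MKZ = 129.0° ✓; |KZ| = 19.40 ✓; ∠KZF = 136.8° ✓; |ZF| = 28.40 ✗.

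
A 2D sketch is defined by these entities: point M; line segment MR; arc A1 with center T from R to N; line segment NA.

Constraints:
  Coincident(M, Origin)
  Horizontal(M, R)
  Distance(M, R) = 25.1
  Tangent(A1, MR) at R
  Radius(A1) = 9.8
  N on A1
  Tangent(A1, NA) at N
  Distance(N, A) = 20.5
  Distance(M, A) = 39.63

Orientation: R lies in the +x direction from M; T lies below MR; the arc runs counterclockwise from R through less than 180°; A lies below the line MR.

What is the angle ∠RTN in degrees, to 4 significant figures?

109.8°

Checks: ∠(TR, RM) = 90.00° ✓; |TR| = 9.800 ✓; |TN| = 9.800 ✓; ∠(TN, NA) = 90.00° ✓; |NA| = 20.50 ✓; |MA| = 39.63 ✓.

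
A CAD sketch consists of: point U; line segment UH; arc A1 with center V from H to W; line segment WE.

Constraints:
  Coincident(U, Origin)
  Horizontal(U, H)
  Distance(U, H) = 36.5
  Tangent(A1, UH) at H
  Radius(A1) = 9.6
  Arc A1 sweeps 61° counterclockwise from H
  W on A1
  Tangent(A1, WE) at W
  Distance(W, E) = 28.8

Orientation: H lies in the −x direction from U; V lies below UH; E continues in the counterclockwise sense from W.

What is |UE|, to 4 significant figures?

66.12

U is at the origin; UH is horizontal with |UH| = 36.5 and H on the −x side, so H = (-36.50, 0.000). A1 meets UH tangentially, so VH is at right angles to UH, so V = H + (0, -9.6) = (-36.50, -9.600). On A1, H sits at bearing 90° from V; a 61° counterclockwise sweep puts W at bearing 151°, so W = V + 9.6·(cos 151°, sin 151°) = (-44.90, -4.946). Tangency of A1 to WE means the radius VW is perpendicular to WE, so WE runs along (−sin 151°, cos 151°); with |WE| = 28.8, E = (-58.86, -30.13). Then |UE| = |E − U| = 66.12.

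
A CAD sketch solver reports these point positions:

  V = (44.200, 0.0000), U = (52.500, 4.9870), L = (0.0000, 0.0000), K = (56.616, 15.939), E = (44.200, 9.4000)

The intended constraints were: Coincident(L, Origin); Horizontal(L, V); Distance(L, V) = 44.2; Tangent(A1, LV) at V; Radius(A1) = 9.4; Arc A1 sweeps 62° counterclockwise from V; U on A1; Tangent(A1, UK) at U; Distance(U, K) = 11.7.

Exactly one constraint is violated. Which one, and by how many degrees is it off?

Tangent(A1, UK) at U — off by 7.40°.

L = (0.00, 0.00) ✓; L.y = 0.00, V.y = 0.00 ✓; |LV| = 44.20 ✓; ∠(EV, VL) = 90.00° ✓; |EV| = 9.400 ✓; bearing(E→U) − bearing(E→V) = 62.00° ✓; |EU| = 9.400 ✓; ∠(EU, UK) = 82.60° ✗; |UK| = 11.70 ✓.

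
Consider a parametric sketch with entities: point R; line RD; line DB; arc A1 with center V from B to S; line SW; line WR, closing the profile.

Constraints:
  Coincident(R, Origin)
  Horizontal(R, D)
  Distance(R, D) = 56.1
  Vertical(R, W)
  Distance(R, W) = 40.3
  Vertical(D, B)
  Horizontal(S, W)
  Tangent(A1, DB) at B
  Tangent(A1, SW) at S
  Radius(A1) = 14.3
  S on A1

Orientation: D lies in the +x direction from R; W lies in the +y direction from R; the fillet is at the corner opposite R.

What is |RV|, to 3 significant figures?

49.2

RW is vertical with |RW| = 40.3 and W on the +y side, so W = (0.00, 40.3). The virtual corner opposite R is at (56.1, 40.3). The tangent condition forces VB to be normal to DB and tangency of A1 to SW means the radius VS is perpendicular to SW, with radius 14.3, so the center V sits 14.3 in from both sides at V = (41.8, 26.0). Then |RV| = |V − R| = 49.2.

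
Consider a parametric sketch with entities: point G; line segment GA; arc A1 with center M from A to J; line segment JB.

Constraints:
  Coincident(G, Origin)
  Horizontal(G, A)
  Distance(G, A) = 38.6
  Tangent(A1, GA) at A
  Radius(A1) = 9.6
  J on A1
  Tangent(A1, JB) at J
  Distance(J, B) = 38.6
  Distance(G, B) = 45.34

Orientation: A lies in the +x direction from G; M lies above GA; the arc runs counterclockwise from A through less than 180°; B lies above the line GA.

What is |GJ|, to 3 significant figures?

48.0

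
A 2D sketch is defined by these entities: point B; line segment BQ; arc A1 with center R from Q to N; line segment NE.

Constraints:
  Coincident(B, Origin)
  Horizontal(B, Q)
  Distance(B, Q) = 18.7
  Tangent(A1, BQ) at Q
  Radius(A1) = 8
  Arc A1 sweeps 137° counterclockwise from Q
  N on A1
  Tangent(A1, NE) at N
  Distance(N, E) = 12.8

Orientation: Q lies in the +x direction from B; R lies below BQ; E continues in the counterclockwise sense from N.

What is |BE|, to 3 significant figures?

32.0

B is at the origin; BQ is horizontal with |BQ| = 18.7 and Q on the +x side, so Q = (18.7, 0.00). The tangent condition forces RQ to be normal to BQ, so R = Q + (0, -8) = (18.7, -8.00). On A1, Q sits at bearing 90° from R; a 137° counterclockwise sweep puts N at bearing 227°, so N = R + 8.0·(cos 227°, sin 227°) = (13.2, -13.9). The tangent condition forces RN to be normal to NE, so NE runs along (−sin 227°, cos 227°); with |NE| = 12.8, E = (22.6, -22.6). Then |BE| = |E − B| = 32.0.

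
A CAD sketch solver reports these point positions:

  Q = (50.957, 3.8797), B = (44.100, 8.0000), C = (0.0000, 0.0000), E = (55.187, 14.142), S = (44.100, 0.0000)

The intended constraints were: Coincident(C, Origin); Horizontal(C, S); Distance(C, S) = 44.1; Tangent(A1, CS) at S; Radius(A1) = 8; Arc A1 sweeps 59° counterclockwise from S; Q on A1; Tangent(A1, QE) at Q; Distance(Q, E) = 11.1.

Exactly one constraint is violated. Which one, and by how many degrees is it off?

Tangent(A1, QE) at Q — off by 8.60°.

C = (0.00, 0.00) ✓; C.y = 0.00, S.y = 0.00 ✓; |CS| = 44.10 ✓; ∠(BS, SC) = 90.00° ✓; |BS| = 8.000 ✓; bearing(B→Q) − bearing(B→S) = 59.00° ✓; |BQ| = 8.000 ✓; ∠(BQ, QE) = 81.40° ✗; |QE| = 11.10 ✓.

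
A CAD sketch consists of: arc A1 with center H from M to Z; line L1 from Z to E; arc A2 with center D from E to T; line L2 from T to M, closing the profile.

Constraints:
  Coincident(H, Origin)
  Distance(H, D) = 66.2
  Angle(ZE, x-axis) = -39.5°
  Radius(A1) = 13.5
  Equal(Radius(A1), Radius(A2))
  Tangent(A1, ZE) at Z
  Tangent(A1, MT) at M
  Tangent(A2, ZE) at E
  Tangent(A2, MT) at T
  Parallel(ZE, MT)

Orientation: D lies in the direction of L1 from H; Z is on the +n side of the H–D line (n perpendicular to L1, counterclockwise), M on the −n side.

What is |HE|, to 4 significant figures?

67.56

The slot axis is L1's direction at -39.5°, so u = (cos -39.5°, sin -39.5°) = (0.7716, -0.6361) and n = (−sin -39.5°, cos -39.5°) = (0.6361, 0.7716). H is at the origin and D lies 66.2 along u from H, so D = 66.2·u = (51.08, -42.11). Tangency of A1 to both parallel lines with radius 13.5 puts Z and M at H ± 13.5·n: Z = (8.587, 10.42), M = (-8.587, -10.42). Equal radii place E and T the same way about D: E = D + 13.5·n = (59.67, -31.69), T = D − 13.5·n = (42.49, -52.53). Then |HE| = |E − H| = 67.56.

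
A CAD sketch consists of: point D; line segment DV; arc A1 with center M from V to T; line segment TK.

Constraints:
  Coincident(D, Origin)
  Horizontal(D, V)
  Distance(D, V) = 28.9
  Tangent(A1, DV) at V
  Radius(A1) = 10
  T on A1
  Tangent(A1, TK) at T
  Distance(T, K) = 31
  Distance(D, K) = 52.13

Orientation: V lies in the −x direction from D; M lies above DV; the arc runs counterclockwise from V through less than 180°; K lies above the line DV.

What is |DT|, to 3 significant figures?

23.7

Checks: ∠(MV, VD) = 90.00° ✓; |MT| = 10.00 ✓; ∠(MT, TK) = 90.00° ✓; |TK| = 31.00 ✓; |DK| = 52.13 ✓.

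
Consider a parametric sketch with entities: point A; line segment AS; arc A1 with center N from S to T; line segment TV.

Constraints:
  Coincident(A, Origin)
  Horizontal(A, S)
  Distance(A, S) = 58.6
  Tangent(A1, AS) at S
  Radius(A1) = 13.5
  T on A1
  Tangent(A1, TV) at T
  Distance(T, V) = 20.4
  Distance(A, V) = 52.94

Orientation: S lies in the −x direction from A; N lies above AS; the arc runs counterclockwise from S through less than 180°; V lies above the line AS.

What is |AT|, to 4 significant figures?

46.70

A is at the origin; A and S share the same y with |AS| = 58.6 and S on the −x side, so S = (-58.60, 0.000). The tangent condition forces NS to be normal to AS, so N = S + (0, 13.5) = (-58.60, 13.50). Since NT ⟂ TV (tangency), |NV| = √(13.5² + 20.4²) = 24.46 regardless of where T sits on A1. So V lies on both circle(A, 52.94) and circle(N, 24.46); the above-AS intersection is V = (-42.34, 31.78). T is the foot of the tangent from V: T = (-45.24, 11.58).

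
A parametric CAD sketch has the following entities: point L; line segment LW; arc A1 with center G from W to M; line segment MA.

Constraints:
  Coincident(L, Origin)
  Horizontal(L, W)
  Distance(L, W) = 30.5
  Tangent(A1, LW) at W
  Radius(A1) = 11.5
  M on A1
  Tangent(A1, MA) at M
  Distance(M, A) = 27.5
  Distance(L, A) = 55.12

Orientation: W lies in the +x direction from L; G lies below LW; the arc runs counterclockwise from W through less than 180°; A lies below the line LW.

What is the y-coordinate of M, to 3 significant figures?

-18.3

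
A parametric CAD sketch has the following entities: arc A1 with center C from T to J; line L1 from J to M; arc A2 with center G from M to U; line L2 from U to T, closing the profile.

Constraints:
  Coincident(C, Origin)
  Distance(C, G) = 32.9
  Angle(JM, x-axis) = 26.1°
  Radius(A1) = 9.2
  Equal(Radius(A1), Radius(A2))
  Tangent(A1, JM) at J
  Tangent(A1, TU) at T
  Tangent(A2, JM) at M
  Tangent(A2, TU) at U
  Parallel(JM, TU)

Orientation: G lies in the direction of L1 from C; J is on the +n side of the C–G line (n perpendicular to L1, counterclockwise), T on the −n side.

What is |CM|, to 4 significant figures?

34.16

The slot axis is L1's direction at 26.1°, so u = (cos 26.1°, sin 26.1°) = (0.8980, 0.4399) and n = (−sin 26.1°, cos 26.1°) = (-0.4399, 0.8980). C is at the origin and G lies 32.9 along u from C, so G = 32.9·u = (29.55, 14.47). Tangency of A1 to both parallel lines with radius 9.2 puts J and T at C ± 9.2·n: J = (-4.047, 8.262), T = (4.047, -8.262). Equal radii place M and U the same way about G: M = G + 9.2·n = (25.50, 22.74), U = G − 9.2·n = (33.59, 6.212). Then |CM| = |M − C| = 34.16.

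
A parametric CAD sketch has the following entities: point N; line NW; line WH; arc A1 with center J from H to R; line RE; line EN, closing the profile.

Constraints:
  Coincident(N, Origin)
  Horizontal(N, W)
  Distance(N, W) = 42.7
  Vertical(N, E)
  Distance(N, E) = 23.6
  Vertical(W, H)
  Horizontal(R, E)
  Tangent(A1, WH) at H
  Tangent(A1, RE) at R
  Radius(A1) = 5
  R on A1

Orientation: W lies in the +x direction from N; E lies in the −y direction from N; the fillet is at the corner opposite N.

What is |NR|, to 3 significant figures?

44.5

N is at the origin; NW is horizontal with |NW| = 42.7 and W on the +x side, so W = (42.7, 0.00). NE is vertical with |NE| = 23.6 and E on the −y side, so E = (0.00, -23.6). The virtual corner opposite N is at (42.7, -23.6). A1 meets WH tangentially, so JH is at right angles to WH and since A1 is tangent to RE there, JR ⟂ RE, with radius 5.0, so the center J sits 5.0 in from both sides at J = (37.7, -18.6). That places the tangent points at H = (42.7, -18.6) on WH and R = (37.7, -23.6) on RE. Then |NR| = |R − N| = 44.5.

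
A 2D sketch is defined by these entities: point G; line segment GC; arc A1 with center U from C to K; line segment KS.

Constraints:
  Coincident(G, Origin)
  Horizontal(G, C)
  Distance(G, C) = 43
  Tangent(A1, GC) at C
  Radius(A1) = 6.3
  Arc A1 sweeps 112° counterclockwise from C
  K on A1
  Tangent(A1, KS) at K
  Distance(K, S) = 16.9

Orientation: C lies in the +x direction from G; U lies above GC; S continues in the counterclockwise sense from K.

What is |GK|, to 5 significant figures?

49.603

Since A1 is tangent to GC there, UC ⟂ GC, so U = C + (0, 6.3) = (43.000, 6.3000). On A1, C sits at bearing -90° from U; a 112° counterclockwise sweep puts K at bearing 22°, so K = U + 6.3·(cos 22°, sin 22°) = (48.841, 8.6600). Then |GK| = |K − G| = 49.603.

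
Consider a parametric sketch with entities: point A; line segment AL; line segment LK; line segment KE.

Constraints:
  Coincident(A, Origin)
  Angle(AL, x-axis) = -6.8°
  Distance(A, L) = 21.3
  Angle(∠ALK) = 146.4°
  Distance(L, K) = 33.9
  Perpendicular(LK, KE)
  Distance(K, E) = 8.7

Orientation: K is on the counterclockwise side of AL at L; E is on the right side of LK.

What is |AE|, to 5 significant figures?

55.557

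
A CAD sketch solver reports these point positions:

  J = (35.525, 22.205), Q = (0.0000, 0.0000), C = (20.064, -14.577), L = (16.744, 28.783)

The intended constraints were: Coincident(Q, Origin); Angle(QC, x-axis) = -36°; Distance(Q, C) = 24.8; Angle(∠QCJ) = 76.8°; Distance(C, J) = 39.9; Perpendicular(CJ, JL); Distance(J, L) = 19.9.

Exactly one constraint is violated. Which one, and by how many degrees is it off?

Perpendicular(CJ, JL) — off by 3.50°.

Q = (0.00, 0.00) ✓; QC at -36.00° ✓; |QC| = 24.80 ✓; ∠QCJ = 76.80° ✓; |CJ| = 39.90 ✓; ∠(CJ, JL) = 93.50° ✗; |JL| = 19.90 ✓.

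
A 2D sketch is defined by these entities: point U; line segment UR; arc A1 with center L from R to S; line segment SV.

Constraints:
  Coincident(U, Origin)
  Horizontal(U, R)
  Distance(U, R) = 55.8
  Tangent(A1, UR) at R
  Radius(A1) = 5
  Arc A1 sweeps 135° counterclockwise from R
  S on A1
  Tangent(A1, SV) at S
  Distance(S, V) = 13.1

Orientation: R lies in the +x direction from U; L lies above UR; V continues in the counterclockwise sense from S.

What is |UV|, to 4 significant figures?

53.14

On A1, R sits at bearing -90° from L; a 135° counterclockwise sweep puts S at bearing 45°, so S = L + 5.0·(cos 45°, sin 45°) = (59.34, 8.536). Since A1 is tangent to SV there, LS ⟂ SV, so SV runs along (−sin 45°, cos 45°); with |SV| = 13.1, V = (50.07, 17.80). Then |UV| = |V − U| = 53.14.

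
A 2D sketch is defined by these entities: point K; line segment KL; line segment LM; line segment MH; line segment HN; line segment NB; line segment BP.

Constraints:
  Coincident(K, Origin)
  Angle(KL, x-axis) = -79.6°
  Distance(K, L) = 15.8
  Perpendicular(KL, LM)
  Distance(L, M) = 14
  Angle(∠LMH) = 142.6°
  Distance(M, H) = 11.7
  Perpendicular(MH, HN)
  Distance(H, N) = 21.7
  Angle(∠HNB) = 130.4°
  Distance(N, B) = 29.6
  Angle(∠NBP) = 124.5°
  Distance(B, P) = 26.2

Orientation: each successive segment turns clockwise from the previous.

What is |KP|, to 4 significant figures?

36.97

∠HNB = 130.4° gives NB at 13.40° from the x-axis; with |NB| = 29.6, B = (17.30, 13.44). ∠NBP = 124.5° gives BP at -42.10° from the x-axis; with |BP| = 26.2, P = (36.74, -4.127). Then |KP| = |P − K| = 36.97.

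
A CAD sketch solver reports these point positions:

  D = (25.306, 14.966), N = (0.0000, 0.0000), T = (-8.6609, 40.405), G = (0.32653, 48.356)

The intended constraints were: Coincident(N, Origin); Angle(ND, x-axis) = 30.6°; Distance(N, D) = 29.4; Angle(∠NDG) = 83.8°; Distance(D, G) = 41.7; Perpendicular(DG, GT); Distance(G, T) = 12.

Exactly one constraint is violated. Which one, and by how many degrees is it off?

Perpendicular(DG, GT) — off by 4.70°.

N = (0.00, 0.00) ✓; ND at 30.60° ✓; |ND| = 29.40 ✓; ∠NDG = 83.80° ✓; |DG| = 41.70 ✓; ∠(DG, GT) = 94.70° ✗; |GT| = 12.00 ✓.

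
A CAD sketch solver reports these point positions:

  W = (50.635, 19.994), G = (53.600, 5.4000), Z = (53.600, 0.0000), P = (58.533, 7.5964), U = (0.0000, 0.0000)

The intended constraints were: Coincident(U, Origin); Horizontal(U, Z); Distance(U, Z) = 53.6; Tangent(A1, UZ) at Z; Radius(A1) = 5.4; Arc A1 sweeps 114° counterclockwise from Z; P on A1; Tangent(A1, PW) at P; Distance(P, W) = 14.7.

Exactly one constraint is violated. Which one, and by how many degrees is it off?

Tangent(A1, PW) at P — off by 8.50°.

U = (0.00, 0.00) ✓; U.y = 0.00, Z.y = 0.00 ✓; |UZ| = 53.60 ✓; ∠(GZ, ZU) = 90.00° ✓; |GZ| = 5.400 ✓; bearing(G→P) − bearing(G→Z) = 114.0° ✓; |GP| = 5.400 ✓; ∠(GP, PW) = 81.50° ✗; |PW| = 14.70 ✓.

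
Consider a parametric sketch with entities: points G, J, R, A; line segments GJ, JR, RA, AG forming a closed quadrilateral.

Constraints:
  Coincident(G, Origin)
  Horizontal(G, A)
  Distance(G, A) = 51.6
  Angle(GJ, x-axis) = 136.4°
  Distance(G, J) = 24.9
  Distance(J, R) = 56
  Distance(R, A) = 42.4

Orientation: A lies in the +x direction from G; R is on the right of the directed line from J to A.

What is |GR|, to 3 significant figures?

31.4

G is at the origin; GA is horizontal with |GA| = 51.6 and A in +x, so A = (51.6, 0). GJ runs at 136.4° with |GJ| = 24.9, so J = (-18.0, 17.2). R is determined by |JR| = 56.0 and |RA| = 42.4 together: it lies at the intersection of circle(J, 56.0) and circle(A, 42.4). With |JA| = 71.7, the foot of the radical line on JA is 45.2 from J and the perpendicular offset is √(56.0² − 45.2²) = 33.1. Taking the right-of-JA solution: R = (17.9, -25.8).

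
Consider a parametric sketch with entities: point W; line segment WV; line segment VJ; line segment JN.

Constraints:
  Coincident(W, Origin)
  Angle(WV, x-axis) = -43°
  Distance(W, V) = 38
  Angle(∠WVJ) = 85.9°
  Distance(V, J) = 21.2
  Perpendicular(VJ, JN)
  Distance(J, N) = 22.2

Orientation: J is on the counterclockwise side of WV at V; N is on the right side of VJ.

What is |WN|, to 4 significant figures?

62.88

∠WVJ = 85.9°, so VJ runs at -43.0° + (180° − 85.9°) = 51.10° from the x-axis; with |VJ| = 21.2, J = V + 21.2·(cos 51.10°, sin 51.10°) = (41.10, -9.417). The perpendicularity gives JN at right angles to VJ; with |JN| = 22.2 on the right of VJ, N = J + 22.2·(0.7782, -0.6280) = (58.38, -23.36). Then |WN| = |N − W| = 62.88.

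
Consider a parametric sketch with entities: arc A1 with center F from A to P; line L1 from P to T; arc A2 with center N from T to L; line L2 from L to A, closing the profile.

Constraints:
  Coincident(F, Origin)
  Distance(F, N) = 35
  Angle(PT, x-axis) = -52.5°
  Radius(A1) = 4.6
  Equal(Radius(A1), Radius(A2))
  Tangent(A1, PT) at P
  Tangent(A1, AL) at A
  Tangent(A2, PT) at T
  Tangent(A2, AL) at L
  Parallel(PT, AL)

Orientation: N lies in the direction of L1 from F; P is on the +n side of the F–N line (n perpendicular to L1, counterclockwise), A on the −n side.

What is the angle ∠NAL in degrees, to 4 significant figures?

7.487°

Tangency of A1 to both parallel lines with radius 4.6 puts P and A at F ± 4.6·n: P = (3.649, 2.800), A = (-3.649, -2.800). Equal radii place T and L the same way about N: T = N + 4.6·n = (24.96, -24.97), L = N − 4.6·n = (17.66, -30.57). Then cos ∠NAL = AN·AL / (|AN||AL|), giving 7.487°.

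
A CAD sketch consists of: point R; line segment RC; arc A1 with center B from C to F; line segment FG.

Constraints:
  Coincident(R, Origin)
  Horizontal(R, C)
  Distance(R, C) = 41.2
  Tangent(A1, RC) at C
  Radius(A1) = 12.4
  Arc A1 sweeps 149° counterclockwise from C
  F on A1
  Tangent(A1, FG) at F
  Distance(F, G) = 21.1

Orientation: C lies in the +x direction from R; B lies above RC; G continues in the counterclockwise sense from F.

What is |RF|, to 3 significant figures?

52.9

R is at the origin; R and C share the same y with |RC| = 41.2 and C on the +x side, so C = (41.2, 0.00). Tangency of A1 to RC means the radius BC is perpendicular to RC, so B = C + (0, 12.4) = (41.2, 12.4). On A1, C sits at bearing -90° from B; a 149° counterclockwise sweep puts F at bearing 59°, so F = B + 12.4·(cos 59°, sin 59°) = (47.6, 23.0). Then |RF| = |F − R| = 52.9.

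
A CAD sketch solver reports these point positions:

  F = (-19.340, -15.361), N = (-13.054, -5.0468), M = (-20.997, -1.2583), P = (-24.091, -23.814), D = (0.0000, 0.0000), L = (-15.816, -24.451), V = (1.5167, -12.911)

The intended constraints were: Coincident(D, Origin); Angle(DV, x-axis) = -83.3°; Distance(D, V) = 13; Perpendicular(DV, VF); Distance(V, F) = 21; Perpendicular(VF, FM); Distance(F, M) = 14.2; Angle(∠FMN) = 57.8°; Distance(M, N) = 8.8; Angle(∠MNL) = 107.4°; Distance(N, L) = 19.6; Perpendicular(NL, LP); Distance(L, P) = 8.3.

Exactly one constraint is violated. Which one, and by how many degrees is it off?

Perpendicular(NL, LP) — off by 3.70°.

D = (0.00, 0.00) ✓; DV at -83.30° ✓; |DV| = 13.00 ✓; ∠(DV, VF) = 90.00° ✓; |VF| = 21.00 ✓; ∠(VF, FM) = 90.00° ✓; |FM| = 14.20 ✓; ∠FMN = 57.80° ✓; |MN| = 8.800 ✓; ∠MNL = 107.4° ✓; |NL| = 19.60 ✓; ∠(NL, LP) = 86.30° ✗; |LP| = 8.299 ✓.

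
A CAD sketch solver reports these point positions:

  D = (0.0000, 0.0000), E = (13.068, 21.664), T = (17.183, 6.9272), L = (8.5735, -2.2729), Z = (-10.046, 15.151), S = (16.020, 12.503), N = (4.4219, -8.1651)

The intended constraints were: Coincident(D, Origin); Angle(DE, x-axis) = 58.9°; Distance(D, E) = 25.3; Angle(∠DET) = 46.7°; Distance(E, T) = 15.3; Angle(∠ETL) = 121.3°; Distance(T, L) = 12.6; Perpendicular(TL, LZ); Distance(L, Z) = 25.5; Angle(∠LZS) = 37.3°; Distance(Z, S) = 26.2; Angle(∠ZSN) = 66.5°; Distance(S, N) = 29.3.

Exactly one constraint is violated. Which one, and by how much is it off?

Distance(S, N) = 29.3 — off by 5.60.

D = (0.00, 0.00) ✓; DE at 58.90° ✓; |DE| = 25.30 ✓; ∠DET = 46.70° ✓; |ET| = 15.30 ✓; ∠ETL = 121.3° ✓; |TL| = 12.60 ✓; ∠(TL, LZ) = 90.00° ✓; |LZ| = 25.50 ✓; ∠LZS = 37.30° ✓; |ZS| = 26.20 ✓; ∠ZSN = 66.50° ✓; |SN| = 23.70 ✗.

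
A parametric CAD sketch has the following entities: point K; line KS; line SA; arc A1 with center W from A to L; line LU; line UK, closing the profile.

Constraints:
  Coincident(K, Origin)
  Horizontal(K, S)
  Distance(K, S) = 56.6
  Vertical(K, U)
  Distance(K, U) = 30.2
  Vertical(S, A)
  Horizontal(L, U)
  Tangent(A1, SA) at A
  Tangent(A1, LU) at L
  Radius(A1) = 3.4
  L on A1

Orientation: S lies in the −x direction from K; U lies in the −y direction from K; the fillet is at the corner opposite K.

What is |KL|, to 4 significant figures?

61.17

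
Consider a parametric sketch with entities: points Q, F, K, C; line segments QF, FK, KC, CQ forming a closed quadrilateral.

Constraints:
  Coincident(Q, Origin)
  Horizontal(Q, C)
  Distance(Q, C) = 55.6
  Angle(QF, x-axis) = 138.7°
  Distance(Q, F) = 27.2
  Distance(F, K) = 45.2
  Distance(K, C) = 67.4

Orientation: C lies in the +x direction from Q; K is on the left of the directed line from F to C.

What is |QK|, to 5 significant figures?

51.657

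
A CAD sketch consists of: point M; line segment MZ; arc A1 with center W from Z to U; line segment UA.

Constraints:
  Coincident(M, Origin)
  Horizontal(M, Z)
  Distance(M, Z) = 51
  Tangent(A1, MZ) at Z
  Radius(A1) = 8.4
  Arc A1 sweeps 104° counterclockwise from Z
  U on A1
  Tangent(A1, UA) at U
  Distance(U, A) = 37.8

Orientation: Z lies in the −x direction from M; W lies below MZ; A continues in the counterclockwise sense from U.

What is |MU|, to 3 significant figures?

60.1

M is at the origin; M and Z share the same y with |MZ| = 51.0 and Z on the −x side, so Z = (-51.0, 0.00). A1 meets MZ tangentially, so WZ is at right angles to MZ, so W = Z + (0, -8.4) = (-51.0, -8.40). On A1, Z sits at bearing 90° from W; a 104° counterclockwise sweep puts U at bearing 194°, so U = W + 8.4·(cos 194°, sin 194°) = (-59.2, -10.4). Then |MU| = |U − M| = 60.1.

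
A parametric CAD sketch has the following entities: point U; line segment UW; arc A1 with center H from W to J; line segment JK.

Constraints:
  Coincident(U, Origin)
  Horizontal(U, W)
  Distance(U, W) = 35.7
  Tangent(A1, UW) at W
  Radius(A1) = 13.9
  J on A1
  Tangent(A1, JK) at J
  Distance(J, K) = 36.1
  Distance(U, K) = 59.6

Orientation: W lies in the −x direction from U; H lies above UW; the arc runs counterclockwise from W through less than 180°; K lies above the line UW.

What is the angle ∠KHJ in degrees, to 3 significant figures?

68.9°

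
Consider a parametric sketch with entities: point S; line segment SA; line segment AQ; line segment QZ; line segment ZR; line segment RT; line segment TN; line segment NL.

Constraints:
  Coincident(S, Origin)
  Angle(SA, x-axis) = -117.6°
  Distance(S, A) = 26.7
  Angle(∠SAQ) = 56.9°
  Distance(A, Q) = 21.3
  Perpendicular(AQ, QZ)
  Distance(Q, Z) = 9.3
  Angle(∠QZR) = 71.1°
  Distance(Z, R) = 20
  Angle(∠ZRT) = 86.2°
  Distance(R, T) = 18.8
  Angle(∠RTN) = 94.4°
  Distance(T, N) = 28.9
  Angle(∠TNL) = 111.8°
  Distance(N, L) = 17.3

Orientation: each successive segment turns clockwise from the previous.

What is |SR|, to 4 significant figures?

23.04

AQ ⟂ QZ, so QZ runs at 29.30°; with |QZ| = 9.3, Z = (-14.68, -0.5353). ∠QZR = 71.1° gives ZR at -79.60° from the x-axis; with |ZR| = 20.0, R = (-11.07, -20.21). Then |SR| = |R − S| = 23.04.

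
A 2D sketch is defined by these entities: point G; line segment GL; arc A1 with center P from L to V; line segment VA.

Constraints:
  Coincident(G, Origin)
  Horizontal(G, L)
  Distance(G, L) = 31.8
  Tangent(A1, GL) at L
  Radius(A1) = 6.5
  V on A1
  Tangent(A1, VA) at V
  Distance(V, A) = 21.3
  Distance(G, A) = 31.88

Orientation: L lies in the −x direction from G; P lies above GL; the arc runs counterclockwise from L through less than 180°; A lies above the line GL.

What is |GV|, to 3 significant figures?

26.0

Checks: ∠(PL, LG) = 90.00° ✓; |PL| = 6.500 ✓; |PV| = 6.500 ✓; ∠(PV, VA) = 90.00° ✓; |VA| = 21.30 ✓; |GA| = 31.88 ✓.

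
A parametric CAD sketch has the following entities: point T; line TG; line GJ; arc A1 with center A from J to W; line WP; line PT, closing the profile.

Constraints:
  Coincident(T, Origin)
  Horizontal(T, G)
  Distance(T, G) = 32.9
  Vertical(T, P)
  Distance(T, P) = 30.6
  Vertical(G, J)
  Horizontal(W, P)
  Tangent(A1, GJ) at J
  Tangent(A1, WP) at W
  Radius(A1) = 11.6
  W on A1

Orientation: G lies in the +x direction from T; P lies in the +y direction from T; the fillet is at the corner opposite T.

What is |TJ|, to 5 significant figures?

37.992

The virtual corner opposite T is at (32.900, 30.600). The tangent condition forces AJ to be normal to GJ and tangency of A1 to WP means the radius AW is perpendicular to WP, with radius 11.6, so the center A sits 11.6 in from both sides at A = (21.300, 19.000). That places the tangent points at J = (32.900, 19.000) on GJ and W = (21.300, 30.600) on WP. Then |TJ| = |J − T| = 37.992.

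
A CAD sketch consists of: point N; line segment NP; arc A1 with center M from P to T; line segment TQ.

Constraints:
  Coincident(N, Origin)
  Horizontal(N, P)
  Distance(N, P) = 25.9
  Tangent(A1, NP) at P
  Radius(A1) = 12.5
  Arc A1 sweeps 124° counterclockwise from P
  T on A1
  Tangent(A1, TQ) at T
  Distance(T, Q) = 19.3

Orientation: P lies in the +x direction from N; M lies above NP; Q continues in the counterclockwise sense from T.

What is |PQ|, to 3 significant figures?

35.5

N is at the origin; NP is horizontal with |NP| = 25.9 and P on the +x side, so P = (25.9, 0.00). A1 meets NP tangentially, so MP is at right angles to NP, so M = P + (0, 12.5) = (25.9, 12.5). On A1, P sits at bearing -90° from M; a 124° counterclockwise sweep puts T at bearing 34°, so T = M + 12.5·(cos 34°, sin 34°) = (36.3, 19.5). The tangent condition forces MT to be normal to TQ, so TQ runs along (−sin 34°, cos 34°); with |TQ| = 19.3, Q = (25.5, 35.5). Then |PQ| = |Q − P| = 35.5.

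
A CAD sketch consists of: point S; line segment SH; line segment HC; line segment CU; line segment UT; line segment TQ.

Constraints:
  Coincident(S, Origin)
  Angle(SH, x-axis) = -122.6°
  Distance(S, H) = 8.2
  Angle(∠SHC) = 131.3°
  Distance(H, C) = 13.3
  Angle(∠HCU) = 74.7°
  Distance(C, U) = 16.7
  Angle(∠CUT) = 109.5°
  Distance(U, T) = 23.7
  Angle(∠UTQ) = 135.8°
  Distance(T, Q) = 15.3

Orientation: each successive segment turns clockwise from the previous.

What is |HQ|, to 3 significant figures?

27.6

∠CUT = 109.5° gives UT at 12.9° from the x-axis; with |UT| = 23.7, T = (7.46, 13.0). ∠UTQ = 135.8° gives TQ at -31.3° from the x-axis; with |TQ| = 15.3, Q = (20.5, 5.01). Then |HQ| = |Q − H| = 27.6.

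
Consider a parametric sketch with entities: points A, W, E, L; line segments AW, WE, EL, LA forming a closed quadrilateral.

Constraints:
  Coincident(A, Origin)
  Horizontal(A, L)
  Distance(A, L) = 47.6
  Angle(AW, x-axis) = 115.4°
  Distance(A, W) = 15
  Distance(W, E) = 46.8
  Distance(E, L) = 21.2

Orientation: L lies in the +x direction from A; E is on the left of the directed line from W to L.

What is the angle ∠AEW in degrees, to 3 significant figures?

18.7°

Checks: |WE| = 46.80 ✓; |EL| = 21.20 ✓.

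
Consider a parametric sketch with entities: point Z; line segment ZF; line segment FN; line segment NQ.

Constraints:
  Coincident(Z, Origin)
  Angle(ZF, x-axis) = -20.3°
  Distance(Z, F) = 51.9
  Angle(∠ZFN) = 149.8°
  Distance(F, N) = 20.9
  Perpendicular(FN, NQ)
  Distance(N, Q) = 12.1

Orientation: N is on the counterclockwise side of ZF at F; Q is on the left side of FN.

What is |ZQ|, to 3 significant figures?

67.2

∠ZFN = 149.8°, so FN runs at -20.3° + (180° − 149.8°) = 9.90° from the x-axis; with |FN| = 20.9, N = F + 20.9·(cos 9.90°, sin 9.90°) = (69.3, -14.4). FN is perpendicular to NQ; with |NQ| = 12.1 on the left of FN, Q = N + 12.1·(-0.172, 0.985) = (67.2, -2.49). Then |ZQ| = |Q − Z| = 67.2.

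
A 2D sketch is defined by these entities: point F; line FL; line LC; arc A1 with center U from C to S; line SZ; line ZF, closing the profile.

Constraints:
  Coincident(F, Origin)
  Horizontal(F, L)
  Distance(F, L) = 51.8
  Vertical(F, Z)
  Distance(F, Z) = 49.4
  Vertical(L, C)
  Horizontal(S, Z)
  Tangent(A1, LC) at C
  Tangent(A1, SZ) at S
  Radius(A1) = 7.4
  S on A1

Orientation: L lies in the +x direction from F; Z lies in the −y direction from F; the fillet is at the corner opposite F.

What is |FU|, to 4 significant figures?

61.12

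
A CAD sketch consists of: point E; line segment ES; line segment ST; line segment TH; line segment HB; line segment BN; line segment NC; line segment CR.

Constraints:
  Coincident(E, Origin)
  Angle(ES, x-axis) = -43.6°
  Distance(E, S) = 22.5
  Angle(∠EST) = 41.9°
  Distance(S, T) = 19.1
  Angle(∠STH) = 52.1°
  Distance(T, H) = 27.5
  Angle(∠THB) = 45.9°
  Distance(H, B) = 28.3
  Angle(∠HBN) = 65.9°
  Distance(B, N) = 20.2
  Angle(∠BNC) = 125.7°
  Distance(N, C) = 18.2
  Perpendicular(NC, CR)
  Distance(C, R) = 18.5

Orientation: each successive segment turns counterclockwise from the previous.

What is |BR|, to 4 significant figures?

30.06

E is at the origin; ES runs at -43.6° with length 22.5, so S = (16.29, -15.52). ∠EST = 41.9° gives ST at 94.50° from the x-axis; with |ST| = 19.1, T = (14.80, 3.525). ∠STH = 52.1° gives TH at -137.6° from the x-axis; with |TH| = 27.5, H = (-5.512, -15.02). ∠THB = 45.9° gives HB at -3.500° from the x-axis; with |HB| = 28.3, B = (22.73, -16.75). ∠HBN = 65.9° gives BN at 110.6° from the x-axis; with |BN| = 20.2, N = (15.63, 2.162). ∠BNC = 125.7° gives NC at 164.9° from the x-axis; with |NC| = 18.2, C = (-1.944, 6.903). NC is perpendicular to CR, so CR runs at -105.1°; with |CR| = 18.5, R = (-6.763, -10.96). Then |BR| = |R − B| = 30.06.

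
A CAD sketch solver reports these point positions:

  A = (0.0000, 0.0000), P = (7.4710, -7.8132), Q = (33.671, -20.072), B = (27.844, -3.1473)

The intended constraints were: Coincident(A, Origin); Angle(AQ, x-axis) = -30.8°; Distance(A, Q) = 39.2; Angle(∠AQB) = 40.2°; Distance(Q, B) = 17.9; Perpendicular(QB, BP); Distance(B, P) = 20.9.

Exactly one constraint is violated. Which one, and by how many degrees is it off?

Perpendicular(QB, BP) — off by 6.10°.

A = (0.00, 0.00) ✓; AQ at -30.80° ✓; |AQ| = 39.20 ✓; ∠AQB = 40.20° ✓; |QB| = 17.90 ✓; ∠(QB, BP) = 83.90° ✗; |BP| = 20.90 ✓.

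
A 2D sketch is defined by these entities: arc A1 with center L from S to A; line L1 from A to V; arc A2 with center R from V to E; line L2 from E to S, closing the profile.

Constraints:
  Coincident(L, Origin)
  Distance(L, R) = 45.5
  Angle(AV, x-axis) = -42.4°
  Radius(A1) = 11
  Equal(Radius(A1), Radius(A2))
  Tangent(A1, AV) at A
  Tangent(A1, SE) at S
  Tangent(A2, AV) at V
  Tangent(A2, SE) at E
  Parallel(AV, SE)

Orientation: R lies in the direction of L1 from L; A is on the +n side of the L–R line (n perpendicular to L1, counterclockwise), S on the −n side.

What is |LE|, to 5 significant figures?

46.811

The slot axis is L1's direction at -42.4°, so u = (cos -42.4°, sin -42.4°) = (0.73846, -0.67430) and n = (−sin -42.4°, cos -42.4°) = (0.67430, 0.73846). L is at the origin and R lies 45.5 along u from L, so R = 45.5·u = (33.600, -30.681). Tangency of A1 to both parallel lines with radius 11.0 puts A and S at L ± 11.0·n: A = (7.4173, 8.1230), S = (-7.4173, -8.1230). Equal radii place V and E the same way about R: V = R + 11.0·n = (41.017, -22.558), E = R − 11.0·n = (26.182, -38.804). Then |LE| = |E − L| = 46.811.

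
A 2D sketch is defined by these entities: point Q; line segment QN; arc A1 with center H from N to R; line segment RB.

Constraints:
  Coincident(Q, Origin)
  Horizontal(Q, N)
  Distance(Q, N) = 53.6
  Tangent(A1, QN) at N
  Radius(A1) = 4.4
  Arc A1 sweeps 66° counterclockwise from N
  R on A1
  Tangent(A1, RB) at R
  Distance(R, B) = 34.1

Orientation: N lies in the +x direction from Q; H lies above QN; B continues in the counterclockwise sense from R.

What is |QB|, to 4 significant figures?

79.06

Q is at the origin; QN is horizontal with |QN| = 53.6 and N on the +x side, so N = (53.60, 0.000). Tangency of A1 to QN means the radius HN is perpendicular to QN, so H = N + (0, 4.4) = (53.60, 4.400). On A1, N sits at bearing -90° from H; a 66° counterclockwise sweep puts R at bearing -24°, so R = H + 4.4·(cos -24°, sin -24°) = (57.62, 2.610). The tangent condition forces HR to be normal to RB, so RB runs along (−sin -24°, cos -24°); with |RB| = 34.1, B = (71.49, 33.76). Then |QB| = |B − Q| = 79.06.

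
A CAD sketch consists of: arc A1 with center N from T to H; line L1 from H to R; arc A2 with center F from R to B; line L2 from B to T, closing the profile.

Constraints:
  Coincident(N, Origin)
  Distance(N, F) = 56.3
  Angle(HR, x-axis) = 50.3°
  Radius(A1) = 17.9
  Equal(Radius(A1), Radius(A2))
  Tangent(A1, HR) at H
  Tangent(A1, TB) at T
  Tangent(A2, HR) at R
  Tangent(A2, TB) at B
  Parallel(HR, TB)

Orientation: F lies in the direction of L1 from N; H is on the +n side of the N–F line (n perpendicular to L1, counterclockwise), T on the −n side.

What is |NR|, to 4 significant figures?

59.08

The slot axis is L1's direction at 50.3°, so u = (cos 50.3°, sin 50.3°) = (0.6388, 0.7694) and n = (−sin 50.3°, cos 50.3°) = (-0.7694, 0.6388). N is at the origin and F lies 56.3 along u from N, so F = 56.3·u = (35.96, 43.32). Tangency of A1 to both parallel lines with radius 17.9 puts H and T at N ± 17.9·n: H = (-13.77, 11.43), T = (13.77, -11.43). Equal radii place R and B the same way about F: R = F + 17.9·n = (22.19, 54.75), B = F − 17.9·n = (49.73, 31.88). Then |NR| = |R − N| = 59.08.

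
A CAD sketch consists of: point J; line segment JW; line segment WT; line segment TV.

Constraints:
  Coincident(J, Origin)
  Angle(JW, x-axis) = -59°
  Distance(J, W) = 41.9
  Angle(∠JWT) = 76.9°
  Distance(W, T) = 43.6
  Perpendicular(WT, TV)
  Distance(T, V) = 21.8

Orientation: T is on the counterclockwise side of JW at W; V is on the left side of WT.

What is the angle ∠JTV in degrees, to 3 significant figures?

39.9°

J is at the origin; JW runs at -59.0° with length 41.9, so W = 41.9·(cos -59.0°, sin -59.0°) = (21.6, -35.9). ∠JWT = 76.9°, so WT runs at -59.0° + (180° − 76.9°) = 44.1° from the x-axis; with |WT| = 43.6, T = W + 43.6·(cos 44.1°, sin 44.1°) = (52.9, -5.57). WT ⟂ TV; with |TV| = 21.8 on the left of WT, V = T + 21.8·(-0.696, 0.718) = (37.7, 10.1). Then cos ∠JTV = TJ·TV / (|TJ||TV|), giving 39.9°.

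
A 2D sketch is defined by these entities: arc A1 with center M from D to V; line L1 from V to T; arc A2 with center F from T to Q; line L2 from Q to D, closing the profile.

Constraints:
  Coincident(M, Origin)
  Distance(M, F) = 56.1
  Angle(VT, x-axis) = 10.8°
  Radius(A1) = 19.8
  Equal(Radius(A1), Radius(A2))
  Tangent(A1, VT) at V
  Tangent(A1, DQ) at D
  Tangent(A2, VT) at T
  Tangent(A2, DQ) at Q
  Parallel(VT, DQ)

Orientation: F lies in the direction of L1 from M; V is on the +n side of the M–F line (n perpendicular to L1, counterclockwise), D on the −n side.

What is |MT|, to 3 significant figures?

59.5

The slot axis is L1's direction at 10.8°, so u = (cos 10.8°, sin 10.8°) = (0.982, 0.187) and n = (−sin 10.8°, cos 10.8°) = (-0.187, 0.982). M is at the origin and F lies 56.1 along u from M, so F = 56.1·u = (55.1, 10.5). Tangency of A1 to both parallel lines with radius 19.8 puts V and D at M ± 19.8·n: V = (-3.71, 19.4), D = (3.71, -19.4). Equal radii place T and Q the same way about F: T = F + 19.8·n = (51.4, 30.0), Q = F − 19.8·n = (58.8, -8.94). Then |MT| = |T − M| = 59.5.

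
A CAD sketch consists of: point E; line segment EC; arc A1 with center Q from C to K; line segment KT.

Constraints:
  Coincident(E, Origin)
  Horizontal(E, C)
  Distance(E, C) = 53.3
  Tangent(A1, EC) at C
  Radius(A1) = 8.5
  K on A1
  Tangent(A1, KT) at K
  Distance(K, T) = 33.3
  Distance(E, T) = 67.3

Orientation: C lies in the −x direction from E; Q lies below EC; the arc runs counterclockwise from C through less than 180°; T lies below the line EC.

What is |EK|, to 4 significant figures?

62.41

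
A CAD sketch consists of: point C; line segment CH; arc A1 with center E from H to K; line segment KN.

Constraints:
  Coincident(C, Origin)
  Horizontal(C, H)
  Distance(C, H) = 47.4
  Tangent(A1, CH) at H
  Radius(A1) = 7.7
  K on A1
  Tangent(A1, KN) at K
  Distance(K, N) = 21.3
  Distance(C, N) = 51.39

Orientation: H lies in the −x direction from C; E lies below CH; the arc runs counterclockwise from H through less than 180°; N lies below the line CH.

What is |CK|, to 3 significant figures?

55.1

Checks: |EK| = 7.700 ✓; ∠(EK, KN) = 90.00° ✓; |KN| = 21.30 ✓; |CN| = 51.39 ✓.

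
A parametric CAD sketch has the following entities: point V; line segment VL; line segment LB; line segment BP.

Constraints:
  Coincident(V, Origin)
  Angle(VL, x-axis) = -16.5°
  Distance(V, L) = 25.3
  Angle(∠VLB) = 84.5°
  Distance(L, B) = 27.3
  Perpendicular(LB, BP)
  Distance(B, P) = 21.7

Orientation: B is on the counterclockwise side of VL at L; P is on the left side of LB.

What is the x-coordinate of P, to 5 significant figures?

8.1659

V is at the origin; VL runs at -16.5° with length 25.3, so L = 25.3·(cos -16.5°, sin -16.5°) = (24.258, -7.1856). ∠VLB = 84.5°, so LB runs at -16.5° + (180° − 84.5°) = 79.000° from the x-axis; with |LB| = 27.3, B = L + 27.3·(cos 79.000°, sin 79.000°) = (29.467, 19.613). LB is perpendicular to BP; with |BP| = 21.7 on the left of LB, P = B + 21.7·(-0.98163, 0.19081) = (8.1659, 23.753). So P.x = 8.1659.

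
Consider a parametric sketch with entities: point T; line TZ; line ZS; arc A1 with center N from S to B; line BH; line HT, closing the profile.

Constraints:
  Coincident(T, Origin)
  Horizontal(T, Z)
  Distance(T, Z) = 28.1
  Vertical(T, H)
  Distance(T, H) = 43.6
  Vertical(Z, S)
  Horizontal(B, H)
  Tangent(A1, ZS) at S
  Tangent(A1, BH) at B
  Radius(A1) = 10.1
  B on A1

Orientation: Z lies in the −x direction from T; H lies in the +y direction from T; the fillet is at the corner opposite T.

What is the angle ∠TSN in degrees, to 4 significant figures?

50.01°

T is at the origin; T and Z share the same y with |TZ| = 28.1 and Z on the −x side, so Z = (-28.10, 0.000). TH is vertical with |TH| = 43.6 and H on the +y side, so H = (0.000, 43.60). The virtual corner opposite T is at (-28.10, 43.60). A1 meets ZS tangentially, so NS is at right angles to ZS and since A1 is tangent to BH there, NB ⟂ BH, with radius 10.1, so the center N sits 10.1 in from both sides at N = (-18.00, 33.50). That places the tangent points at S = (-28.10, 33.50) on ZS and B = (-18.00, 43.60) on BH. Then cos ∠TSN = ST·SN / (|ST||SN|), giving 50.01°.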